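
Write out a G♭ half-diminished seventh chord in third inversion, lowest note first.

In root position, G♭ half-diminished seventh is G-flat–B-double-flat–D-double-flat–F-flat.
Third inversion puts the seventh (F-flat) in the bass.

F-flat G-flat B-double-flat D-double-flat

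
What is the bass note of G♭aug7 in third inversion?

G♭aug7 in root position is Gb–Bb–D–Fb.
Third inversion places the seventh in the bass, which is Fb.

Fb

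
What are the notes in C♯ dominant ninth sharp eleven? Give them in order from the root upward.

C-sharp E-sharp G-sharp B D-sharp F-double-sharp

C♯ dominant ninth sharp eleven: dominant ninth sharp eleven on C-sharp.
root → C-sharp
3rd (major 3rd) → E-sharp
5th (perfect 5th) → G-sharp
7th (minor 7th) → B
9th (major 9th) → D-sharp
11th (augmented 11th) → F-double-sharp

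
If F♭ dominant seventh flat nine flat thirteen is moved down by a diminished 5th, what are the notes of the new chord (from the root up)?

A diminished 5th down from F♭ is B♭, so the new chord is B♭ dominant seventh flat nine flat thirteen.
- root: B♭
- major 3rd: D
- perfect 5th: F
- minor 7th: A♭
- minor 9th: C♭
- minor 13th: G♭

B♭  D  F  A♭  C♭  G♭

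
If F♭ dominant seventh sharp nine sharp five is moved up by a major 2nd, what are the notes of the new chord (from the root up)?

Transposed root: Fb → Gb (major 2nd up). So we spell Gb dominant seventh sharp nine sharp five:
- root: Gb
- major 3rd: Bb
- augmented 5th: D
- minor 7th: Fb
- augmented 9th: A

Gb – Bb – D – Fb – A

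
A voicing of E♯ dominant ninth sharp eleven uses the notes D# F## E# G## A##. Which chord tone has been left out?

B#

The full E♯ dominant ninth sharp eleven chord is E#, G##, B#, D#, F##, A##.
Comparing with the voicing, the perfect 5th (5th) — B# — is absent.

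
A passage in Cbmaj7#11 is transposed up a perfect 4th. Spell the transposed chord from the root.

F♭  A♭  C♭  E♭  B♭

C♭ up a perfect 4th → F♭. New chord: F♭ major seventh sharp eleven.
- root: F♭
- major 3rd: A♭
- perfect 5th: C♭
- major 7th: E♭
- augmented 11th: B♭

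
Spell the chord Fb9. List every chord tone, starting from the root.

Fb9 is a dominant ninth built on F♭.
- root: F♭
- major 3rd: A♭
- perfect 5th: C♭
- minor 7th: E𝄫
- major 9th: G♭

F♭ A♭ C♭ E𝄫 G♭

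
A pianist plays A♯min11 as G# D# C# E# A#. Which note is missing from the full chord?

The full A♯min11 chord is A#, C#, E#, G#, B#, D#.
Comparing with the voicing, the major 9th (9th) — B# — is absent.

B#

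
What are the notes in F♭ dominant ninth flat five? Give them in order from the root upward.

F-flat, A-flat, C-double-flat, E-double-flat, G-flat

F♭ dominant ninth flat five: dominant ninth flat five on F-flat.
root → F-flat
3rd (major 3rd) → A-flat
5th (diminished 5th) → C-double-flat
7th (minor 7th) → E-double-flat
9th (major 9th) → G-flat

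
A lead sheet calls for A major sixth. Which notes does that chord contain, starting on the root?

A C# E F#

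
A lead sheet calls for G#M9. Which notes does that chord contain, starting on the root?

G#, B#, D#, F##, A#

G#M9 is a major ninth built on G#.
Root: G#
Major 3rd (3rd): B#
Perfect 5th (5th): D#
Major 7th (7th): F##
Major 9th (9th): A#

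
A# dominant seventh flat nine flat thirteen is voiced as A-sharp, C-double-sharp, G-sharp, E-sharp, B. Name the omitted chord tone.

F-sharp

A# dominant seventh flat nine flat thirteen = A-sharp, C-double-sharp, E-sharp, G-sharp, B, F-sharp. The voicing lacks the 13th (minor 13th), F-sharp.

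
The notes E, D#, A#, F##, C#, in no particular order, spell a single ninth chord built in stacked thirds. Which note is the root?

Arranged so that each adjacent pair is a third by letter name: D# – F## – A# – C# – E.
The bottom of that stack, D#, is the root (this is D# dominant seventh flat nine).

D#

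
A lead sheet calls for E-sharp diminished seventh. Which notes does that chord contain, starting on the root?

Root E-sharp, quality diminished seventh:
- root: E-sharp
- minor 3rd: G-sharp
- diminished 5th: B
- diminished 7th: D

E-sharp, G-sharp, B, D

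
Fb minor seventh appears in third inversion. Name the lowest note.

Fb minor seventh = Fb–Abb–Cb–Ebb. Third inversion → seventh in the bass = Ebb.

Ebb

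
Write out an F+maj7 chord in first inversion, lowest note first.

F+maj7 = F–A–C♯–E; first inversion → third (A) lowest.

A  C♯  E  F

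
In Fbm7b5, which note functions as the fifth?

Cbb

Fbm7b5 is built on Fb; its 5th is a diminished 5th above the root.
A fifth above F uses the letter C, and the diminished 5th above Fb is Cbb.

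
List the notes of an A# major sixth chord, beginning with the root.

A#, C##, E#, F##

A# major sixth is a major sixth built on A#.
A# — root
C## — major 3rd
E# — perfect 5th
F## — major 6th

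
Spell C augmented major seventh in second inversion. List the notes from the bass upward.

G-sharp, B, C, E

C augmented major seventh = C–E–G-sharp–B; second inversion → fifth (G-sharp) lowest.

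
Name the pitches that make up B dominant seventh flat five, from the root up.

B dominant seventh flat five is a dominant seventh flat five built on B.
B — root
D-sharp — major 3rd
F — diminished 5th
A — minor 7th

B – D-sharp – F – A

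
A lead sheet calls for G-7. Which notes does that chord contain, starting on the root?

G, Bb, D, F

G-7 is a minor seventh built on G.
root → G
3rd (minor 3rd) → Bb
5th (perfect 5th) → D
7th (minor 7th) → F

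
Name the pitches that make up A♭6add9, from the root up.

Ab C Eb F Bb

A♭6add9 is a six-nine built on Ab.
root → Ab
3rd (major 3rd) → C
5th (perfect 5th) → Eb
6th (major 6th) → F
9th (major 9th) → Bb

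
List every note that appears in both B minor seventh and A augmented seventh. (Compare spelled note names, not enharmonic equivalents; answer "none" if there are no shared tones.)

A

B minor seventh = B, D, F-sharp, A.
A augmented seventh = A, C-sharp, E-sharp, G.
Shared: A.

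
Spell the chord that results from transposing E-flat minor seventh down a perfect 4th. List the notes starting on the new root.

B-flat, D-flat, F, A-flat

A perfect 4th down from E-flat is B-flat, so the new chord is B-flat minor seventh.
- root: B-flat
- minor 3rd: D-flat
- perfect 5th: F
- minor 7th: A-flat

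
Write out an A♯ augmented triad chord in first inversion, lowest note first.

In root position, A♯ augmented triad is A-sharp–C-double-sharp–E-double-sharp.
First inversion puts the third (C-double-sharp) in the bass.

C-double-sharp  E-double-sharp  A-sharp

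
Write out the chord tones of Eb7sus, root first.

Eb, Ab, Bb, Db

Eb7sus is a dominant seventh suspended fourth built on Eb.
Eb — root
Ab — perfect 4th
Bb — perfect 5th
Db — minor 7th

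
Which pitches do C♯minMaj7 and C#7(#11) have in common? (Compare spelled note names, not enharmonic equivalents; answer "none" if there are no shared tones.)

C♯minMaj7 = C#, E, G#, B#.
C#7(#11) = C#, E#, G#, B, F##.
Shared: C#, G#.

C# – G#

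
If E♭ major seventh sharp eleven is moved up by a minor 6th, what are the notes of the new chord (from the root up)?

A minor 6th up from E-flat is C-flat, so the new chord is C-flat major seventh sharp eleven.
Root: C-flat
Major 3rd (3rd): E-flat
Perfect 5th (5th): G-flat
Major 7th (7th): B-flat
Augmented 11th (11th): F

C-flat E-flat G-flat B-flat F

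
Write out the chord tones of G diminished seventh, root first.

G  B♭  D♭  F♭

Root G, quality diminished seventh:
- root: G
- minor 3rd: B♭
- diminished 5th: D♭
- diminished 7th: F♭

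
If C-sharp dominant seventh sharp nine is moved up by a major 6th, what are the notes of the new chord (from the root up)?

A#, C##, E#, G#, B##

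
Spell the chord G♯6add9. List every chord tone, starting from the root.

G♯6add9 is a six-nine built on G#.
- root: G#
- major 3rd: B#
- perfect 5th: D#
- major 6th: E#
- major 9th: A#

G# B# D# E# A#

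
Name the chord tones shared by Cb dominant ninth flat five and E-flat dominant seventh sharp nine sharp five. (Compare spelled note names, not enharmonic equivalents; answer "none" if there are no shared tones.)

E-flat – D-flat

Cb dominant ninth flat five: C-flat E-flat G-double-flat B-double-flat D-flat
E-flat dominant seventh sharp nine sharp five: E-flat G B D-flat F-sharp
Common to both → E-flat, D-flat.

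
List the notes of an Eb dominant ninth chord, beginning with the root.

E-flat, G, B-flat, D-flat, F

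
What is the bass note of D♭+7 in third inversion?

Cb

D♭+7 = Db–F–A–Cb. Third inversion → seventh in the bass = Cb.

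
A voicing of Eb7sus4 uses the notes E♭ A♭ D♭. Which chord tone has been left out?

B♭

Eb7sus4 = E♭, A♭, B♭, D♭. The voicing lacks the 5th (perfect 5th), B♭.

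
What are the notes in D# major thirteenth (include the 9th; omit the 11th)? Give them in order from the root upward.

D# major thirteenth: major thirteenth on D-sharp.
D-sharp — root
F-double-sharp — major 3rd
A-sharp — perfect 5th
C-double-sharp — major 7th
E-sharp — major 9th
B-sharp — major 13th

D-sharp  F-double-sharp  A-sharp  C-double-sharp  E-sharp  B-sharp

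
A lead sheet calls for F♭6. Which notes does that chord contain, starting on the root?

F♭6 is a major sixth built on Fb.
Root: Fb
Major 3rd (3rd): Ab
Perfect 5th (5th): Cb
Major 6th (6th): Db

Fb  Ab  Cb  Db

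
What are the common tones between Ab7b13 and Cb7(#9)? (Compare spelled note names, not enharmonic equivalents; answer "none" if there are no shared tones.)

Eb  Gb

Ab7b13 = Ab, C, Eb, Gb, Fb.
Cb7(#9) = Cb, Eb, Gb, Bbb, D.
Shared: Eb, Gb.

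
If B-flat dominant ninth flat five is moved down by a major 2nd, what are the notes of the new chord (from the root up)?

Ab C Ebb Gb Bb

Transposed root: Bb → Ab (major 2nd down). So we spell Ab dominant ninth flat five:
root → Ab
3rd (major 3rd) → C
5th (diminished 5th) → Ebb
7th (minor 7th) → Gb
9th (major 9th) → Bb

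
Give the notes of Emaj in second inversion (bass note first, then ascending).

B, E, G♯

Emaj = E–G♯–B; second inversion → fifth (B) lowest.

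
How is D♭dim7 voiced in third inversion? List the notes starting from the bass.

C𝄫, D♭, F♭, A𝄫

D♭dim7 = D♭–F♭–A𝄫–C𝄫; third inversion → seventh (C𝄫) lowest.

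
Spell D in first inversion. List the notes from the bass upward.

F# – A – D

D = D–F#–A; first inversion → third (F#) lowest.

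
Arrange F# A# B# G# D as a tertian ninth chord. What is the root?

G#

Arranged so that each adjacent pair is a third by letter name: G# – B# – D – F# – A#.
The bottom of that stack, G#, is the root (this is G# dominant ninth flat five).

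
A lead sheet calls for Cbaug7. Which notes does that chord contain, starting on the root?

Cbaug7 is an augmented seventh built on C♭.
root → C♭
3rd (major 3rd) → E♭
5th (augmented 5th) → G
7th (minor 7th) → B𝄫

C♭  E♭  G  B𝄫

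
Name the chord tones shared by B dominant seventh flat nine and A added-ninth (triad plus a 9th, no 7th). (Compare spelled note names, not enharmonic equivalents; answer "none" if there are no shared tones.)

B dominant seventh flat nine = B, D-sharp, F-sharp, A, C.
A added-ninth = A, C-sharp, E, B.
Shared: B, A.

B A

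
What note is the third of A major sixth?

C#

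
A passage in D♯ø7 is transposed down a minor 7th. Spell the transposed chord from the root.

E♯ – G♯ – B – D♯

Transposed root: D♯ → E♯ (minor 7th down). So we spell E♯ half-diminished seventh:
E♯ — root
G♯ — minor 3rd
B — diminished 5th
D♯ — minor 7th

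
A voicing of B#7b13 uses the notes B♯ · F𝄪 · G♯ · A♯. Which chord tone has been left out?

D𝄪

B#7b13 = B♯, D𝄪, F𝄪, A♯, G♯. The voicing lacks the 3rd (major 3rd), D𝄪.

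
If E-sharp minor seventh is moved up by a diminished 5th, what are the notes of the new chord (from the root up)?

B, D, F-sharp, A

E-sharp up a diminished 5th → B. New chord: B minor seventh.
B — root
D — minor 3rd
F-sharp — perfect 5th
A — minor 7th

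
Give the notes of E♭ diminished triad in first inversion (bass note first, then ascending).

E♭ diminished triad = Eb–Gb–Bbb; first inversion → third (Gb) lowest.

Gb – Bbb – Eb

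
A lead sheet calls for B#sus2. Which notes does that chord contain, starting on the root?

B# C## F##

B#sus2 is a suspended second built on B#.
Root: B#
Major 2nd (2nd): C##
Perfect 5th (5th): F##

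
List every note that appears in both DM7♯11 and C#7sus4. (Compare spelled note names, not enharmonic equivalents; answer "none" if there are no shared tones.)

F# – C# – G#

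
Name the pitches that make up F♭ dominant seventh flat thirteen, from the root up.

Fb, Ab, Cb, Ebb, Dbb

F♭ dominant seventh flat thirteen: dominant seventh flat thirteen on Fb.
Fb — root
Ab — major 3rd
Cb — perfect 5th
Ebb — minor 7th
Dbb — minor 13th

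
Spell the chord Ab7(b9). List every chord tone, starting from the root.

Ab, C, Eb, Gb, Bbb

Root Ab, quality dominant seventh flat nine:
Ab — root
C — major 3rd
Eb — perfect 5th
Gb — minor 7th
Bbb — minor 9th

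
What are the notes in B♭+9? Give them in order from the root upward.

Bb, D, F#, Ab, C

Root Bb, quality dominant ninth sharp five:
Root: Bb
Major 3rd (3rd): D
Augmented 5th (5th): F#
Minor 7th (7th): Ab
Major 9th (9th): C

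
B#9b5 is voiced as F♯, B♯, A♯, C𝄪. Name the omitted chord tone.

D𝄪

The full B#9b5 chord is B♯, D𝄪, F♯, A♯, C𝄪.
Comparing with the voicing, the major 3rd (3rd) — D𝄪 — is absent.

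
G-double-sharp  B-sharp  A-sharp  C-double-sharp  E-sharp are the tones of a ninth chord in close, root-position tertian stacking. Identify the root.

A-sharp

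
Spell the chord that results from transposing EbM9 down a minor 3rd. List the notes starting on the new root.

C, E, G, B, D

Eb down a minor 3rd → C. New chord: C major ninth.
root → C
3rd (major 3rd) → E
5th (perfect 5th) → G
7th (major 7th) → B
9th (major 9th) → D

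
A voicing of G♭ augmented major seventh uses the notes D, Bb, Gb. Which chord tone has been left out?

The full G♭ augmented major seventh chord is Gb, Bb, D, F.
Comparing with the voicing, the major 7th (7th) — F — is absent.

F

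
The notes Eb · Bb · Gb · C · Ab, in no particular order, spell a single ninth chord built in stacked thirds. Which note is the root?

Arranged so that each adjacent pair is a third by letter name: Ab – C – Eb – Gb – Bb.
The bottom of that stack, Ab, is the root (this is Ab dominant ninth).

Ab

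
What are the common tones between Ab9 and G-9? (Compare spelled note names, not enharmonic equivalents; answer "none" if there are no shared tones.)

Bb

Ab9 = Ab, C, Eb, Gb, Bb.
G-9 = G, Bb, D, F, A.
Shared: Bb.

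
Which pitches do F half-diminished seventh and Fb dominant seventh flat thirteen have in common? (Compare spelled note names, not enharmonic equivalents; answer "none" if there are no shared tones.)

A-flat  C-flat

F half-diminished seventh: F A-flat C-flat E-flat
Fb dominant seventh flat thirteen: F-flat A-flat C-flat E-double-flat D-double-flat
Common to both → A-flat, C-flat.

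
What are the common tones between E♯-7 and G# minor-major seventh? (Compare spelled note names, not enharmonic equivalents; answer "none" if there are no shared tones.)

E♯-7 = E♯, G♯, B♯, D♯.
G# minor-major seventh = G♯, B, D♯, F𝄪.
Shared: G♯, D♯.

G♯  D♯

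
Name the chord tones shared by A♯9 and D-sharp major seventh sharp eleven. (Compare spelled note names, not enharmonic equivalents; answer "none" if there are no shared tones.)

A#, C##

A♯9 = A#, C##, E#, G#, B#.
D-sharp major seventh sharp eleven = D#, F##, A#, C##, G##.
Shared: A#, C##.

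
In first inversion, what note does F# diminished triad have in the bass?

F# diminished triad = F-sharp–A–C. First inversion → third in the bass = A.

A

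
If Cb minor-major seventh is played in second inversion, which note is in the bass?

Cb minor-major seventh = C-flat–E-double-flat–G-flat–B-flat. Second inversion → fifth in the bass = G-flat.

G-flat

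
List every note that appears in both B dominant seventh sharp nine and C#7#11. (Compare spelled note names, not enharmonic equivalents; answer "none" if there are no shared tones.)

B

B dominant seventh sharp nine: B D♯ F♯ A C𝄪
C#7#11: C♯ E♯ G♯ B F𝄪
Common to both → B.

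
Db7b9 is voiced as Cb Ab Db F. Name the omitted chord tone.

Ebb

Db7b9 = Db, F, Ab, Cb, Ebb. The voicing lacks the 9th (minor 9th), Ebb.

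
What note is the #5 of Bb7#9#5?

Root of Bb7#9#5 = Bb. The 5th is an augmented 5th: Bb up an augmented 5th → F#.

F#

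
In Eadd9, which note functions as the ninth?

Eadd9 is built on E; its 9th is a major 9th above the root.
A second above E uses the letter F, and the major 9th above E is F#.

F#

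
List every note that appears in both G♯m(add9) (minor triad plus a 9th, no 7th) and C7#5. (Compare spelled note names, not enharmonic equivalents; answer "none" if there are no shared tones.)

G#

G♯m(add9) = G#, B, D#, A#.
C7#5 = C, E, G#, Bb.
Shared: G#.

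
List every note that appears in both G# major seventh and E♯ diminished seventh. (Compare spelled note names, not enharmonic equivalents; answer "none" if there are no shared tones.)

G-sharp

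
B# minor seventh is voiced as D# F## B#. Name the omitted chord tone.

B# minor seventh = B#, D#, F##, A#. The voicing lacks the 7th (minor 7th), A#.

A#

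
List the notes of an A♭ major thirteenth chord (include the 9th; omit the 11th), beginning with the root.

Root Ab, quality major thirteenth:
Ab — root
C — major 3rd
Eb — perfect 5th
G — major 7th
Bb — major 9th
F — major 13th

Ab, C, Eb, G, Bb, F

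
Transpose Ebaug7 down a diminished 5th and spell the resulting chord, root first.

A, C#, E#, G

Eb down a diminished 5th → A. New chord: A augmented seventh.
- root: A
- major 3rd: C#
- augmented 5th: E#
- minor 7th: G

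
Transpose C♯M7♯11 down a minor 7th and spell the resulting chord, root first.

Transposed root: C♯ → D♯ (minor 7th down). So we spell D♯ major seventh sharp eleven:
D♯ — root
F𝄪 — major 3rd
A♯ — perfect 5th
C𝄪 — major 7th
G𝄪 — augmented 11th

D♯  F𝄪  A♯  C𝄪  G𝄪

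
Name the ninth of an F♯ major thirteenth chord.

G-sharp

Root of F♯ major thirteenth = F-sharp. The 9th is a major 9th: F-sharp up a major 9th → G-sharp.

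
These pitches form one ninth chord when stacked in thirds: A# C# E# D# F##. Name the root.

D#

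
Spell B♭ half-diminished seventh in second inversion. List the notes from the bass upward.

F-flat, A-flat, B-flat, D-flat

B♭ half-diminished seventh = B-flat–D-flat–F-flat–A-flat; second inversion → fifth (F-flat) lowest.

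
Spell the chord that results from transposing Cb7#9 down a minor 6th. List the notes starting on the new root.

E♭ – G – B♭ – D♭ – F♯

A minor 6th down from C♭ is E♭, so the new chord is E♭ dominant seventh sharp nine.
E♭ — root
G — major 3rd
B♭ — perfect 5th
D♭ — minor 7th
F♯ — augmented 9th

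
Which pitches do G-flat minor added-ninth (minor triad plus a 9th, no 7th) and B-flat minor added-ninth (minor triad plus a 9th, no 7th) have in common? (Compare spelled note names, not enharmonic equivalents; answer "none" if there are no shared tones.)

D-flat

G-flat minor added-ninth: G-flat B-double-flat D-flat A-flat
B-flat minor added-ninth: B-flat D-flat F C
Common to both → D-flat.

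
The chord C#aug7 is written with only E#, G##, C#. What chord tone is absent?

C#aug7 = C#, E#, G##, B. The voicing lacks the 7th (minor 7th), B.

B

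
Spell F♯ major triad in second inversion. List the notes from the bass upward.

C#, F#, A#

In root position, F♯ major triad is F#–A#–C#.
Second inversion puts the fifth (C#) in the bass.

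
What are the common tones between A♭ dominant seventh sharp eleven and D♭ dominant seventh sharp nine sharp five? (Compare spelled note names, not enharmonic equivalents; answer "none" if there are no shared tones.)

A♭ dominant seventh sharp eleven: A-flat C E-flat G-flat D
D♭ dominant seventh sharp nine sharp five: D-flat F A C-flat E
Common to both → none.

none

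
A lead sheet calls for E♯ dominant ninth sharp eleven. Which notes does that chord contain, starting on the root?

E♯ dominant ninth sharp eleven: dominant ninth sharp eleven on E-sharp.
Root: E-sharp
Major 3rd (3rd): G-double-sharp
Perfect 5th (5th): B-sharp
Minor 7th (7th): D-sharp
Major 9th (9th): F-double-sharp
Augmented 11th (11th): A-double-sharp

E-sharp, G-double-sharp, B-sharp, D-sharp, F-double-sharp, A-double-sharp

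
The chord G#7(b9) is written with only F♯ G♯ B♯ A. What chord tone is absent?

D♯

The full G#7(b9) chord is G♯, B♯, D♯, F♯, A.
Comparing with the voicing, the perfect 5th (5th) — D♯ — is absent.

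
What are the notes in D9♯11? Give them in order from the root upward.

Root D, quality dominant ninth sharp eleven:
- root: D
- major 3rd: F#
- perfect 5th: A
- minor 7th: C
- major 9th: E
- augmented 11th: G#

D – F# – A – C – E – G#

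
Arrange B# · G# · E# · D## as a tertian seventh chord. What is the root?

E#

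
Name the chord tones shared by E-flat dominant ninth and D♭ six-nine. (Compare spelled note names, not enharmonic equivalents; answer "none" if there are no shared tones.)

E-flat – B-flat – D-flat – F

E-flat dominant ninth: E-flat G B-flat D-flat F
D♭ six-nine: D-flat F A-flat B-flat E-flat
Common to both → E-flat, B-flat, D-flat, F.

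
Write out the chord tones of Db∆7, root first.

Root Db, quality major seventh:
Db — root
F — major 3rd
Ab — perfect 5th
C — major 7th

Db – F – Ab – C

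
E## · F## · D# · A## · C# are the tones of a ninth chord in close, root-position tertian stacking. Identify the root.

D#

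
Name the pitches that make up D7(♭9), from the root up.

D F# A C Eb

Root D, quality dominant seventh flat nine:
root → D
3rd (major 3rd) → F#
5th (perfect 5th) → A
7th (minor 7th) → C
9th (minor 9th) → Eb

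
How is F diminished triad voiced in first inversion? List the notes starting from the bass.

In root position, F diminished triad is F–Ab–Cb.
First inversion puts the third (Ab) in the bass.

Ab  Cb  F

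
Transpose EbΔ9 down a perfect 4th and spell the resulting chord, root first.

Transposed root: Eb → Bb (perfect 4th down). So we spell Bb major ninth:
- root: Bb
- major 3rd: D
- perfect 5th: F
- major 7th: A
- major 9th: C

Bb D F A C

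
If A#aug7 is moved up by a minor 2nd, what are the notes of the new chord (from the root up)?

B, D#, F##, A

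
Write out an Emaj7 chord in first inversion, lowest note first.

Emaj7 = E–G♯–B–D♯; first inversion → third (G♯) lowest.

G♯, B, D♯, E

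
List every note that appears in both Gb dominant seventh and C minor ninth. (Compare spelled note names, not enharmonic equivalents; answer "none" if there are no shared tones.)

Gb dominant seventh = G-flat, B-flat, D-flat, F-flat.
C minor ninth = C, E-flat, G, B-flat, D.
Shared: B-flat.

B-flat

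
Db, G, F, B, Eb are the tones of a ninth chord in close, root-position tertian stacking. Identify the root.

Eb

Stacking in thirds gives Eb – G – B – Db – F, so Eb is the root — Eb dominant ninth sharp five.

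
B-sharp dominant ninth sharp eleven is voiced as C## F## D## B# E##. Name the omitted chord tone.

A#

The full B-sharp dominant ninth sharp eleven chord is B#, D##, F##, A#, C##, E##.
Comparing with the voicing, the minor 7th (7th) — A# — is absent.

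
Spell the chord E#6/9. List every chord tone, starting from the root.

E#, G##, B#, C##, F##

Root E#, quality six-nine:
Root: E#
Major 3rd (3rd): G##
Perfect 5th (5th): B#
Major 6th (6th): C##
Major 9th (9th): F##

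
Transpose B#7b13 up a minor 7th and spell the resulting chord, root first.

A#, C##, E#, G#, F#

Transposed root: B# → A# (minor 7th up). So we spell A# dominant seventh flat thirteen:
root → A#
3rd (major 3rd) → C##
5th (perfect 5th) → E#
7th (minor 7th) → G#
13th (minor 13th) → F#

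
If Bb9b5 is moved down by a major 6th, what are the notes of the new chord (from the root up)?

Db – F – Abb – Cb – Eb

A major 6th down from Bb is Db, so the new chord is Db dominant ninth flat five.
- root: Db
- major 3rd: F
- diminished 5th: Abb
- minor 7th: Cb
- major 9th: Eb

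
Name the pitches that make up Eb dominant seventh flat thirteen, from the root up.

Eb dominant seventh flat thirteen is a dominant seventh flat thirteen built on E-flat.
Root: E-flat
Major 3rd (3rd): G
Perfect 5th (5th): B-flat
Minor 7th (7th): D-flat
Minor 13th (13th): C-flat

E-flat  G  B-flat  D-flat  C-flat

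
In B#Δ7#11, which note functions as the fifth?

F##

B#Δ7#11 is built on B#; its 5th is a perfect 5th above the root.
A fifth above B uses the letter F, and the perfect 5th above B# is F##.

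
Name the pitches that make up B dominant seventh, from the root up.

B – D-sharp – F-sharp – A

Root B, quality dominant seventh:
B — root
D-sharp — major 3rd
F-sharp — perfect 5th
A — minor 7th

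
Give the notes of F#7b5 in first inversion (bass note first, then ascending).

A#, C, E, F#

F#7b5 = F#–A#–C–E; first inversion → third (A#) lowest.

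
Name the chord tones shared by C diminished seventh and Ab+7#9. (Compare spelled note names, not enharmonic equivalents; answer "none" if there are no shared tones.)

C diminished seventh = C, Eb, Gb, Bbb.
Ab+7#9 = Ab, C, E, Gb, B.
Shared: C, Gb.

C, Gb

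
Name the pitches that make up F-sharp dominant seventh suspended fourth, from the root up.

Root F#, quality dominant seventh suspended fourth:
root → F#
4th (perfect 4th) → B
5th (perfect 5th) → C#
7th (minor 7th) → E

F#, B, C#, E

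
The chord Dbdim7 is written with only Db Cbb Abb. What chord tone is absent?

Fb

Dbdim7 = Db, Fb, Abb, Cbb. The voicing lacks the 3rd (minor 3rd), Fb.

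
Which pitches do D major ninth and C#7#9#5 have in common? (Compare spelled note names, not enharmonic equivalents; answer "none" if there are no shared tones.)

C♯

D major ninth: D F♯ A C♯ E
C#7#9#5: C♯ E♯ G𝄪 B D𝄪
Common to both → C♯.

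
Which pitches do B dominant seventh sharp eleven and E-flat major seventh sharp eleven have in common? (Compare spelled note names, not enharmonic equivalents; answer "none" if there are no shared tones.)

A

B dominant seventh sharp eleven = B, D-sharp, F-sharp, A, E-sharp.
E-flat major seventh sharp eleven = E-flat, G, B-flat, D, A.
Shared: A.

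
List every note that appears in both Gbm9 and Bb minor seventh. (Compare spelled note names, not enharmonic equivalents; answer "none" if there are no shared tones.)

D♭ A♭

Gbm9 = G♭, B𝄫, D♭, F♭, A♭.
Bb minor seventh = B♭, D♭, F, A♭.
Shared: D♭, A♭.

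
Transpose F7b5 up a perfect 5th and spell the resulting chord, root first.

C – E – Gb – Bb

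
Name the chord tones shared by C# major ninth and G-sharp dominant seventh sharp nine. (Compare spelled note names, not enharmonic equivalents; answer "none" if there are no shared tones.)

C# major ninth: C-sharp E-sharp G-sharp B-sharp D-sharp
G-sharp dominant seventh sharp nine: G-sharp B-sharp D-sharp F-sharp A-double-sharp
Common to both → G-sharp, B-sharp, D-sharp.

G-sharp, B-sharp, D-sharp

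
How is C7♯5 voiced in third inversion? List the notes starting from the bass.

Bb, C, E, G#

C7♯5 = C–E–G#–Bb; third inversion → seventh (Bb) lowest.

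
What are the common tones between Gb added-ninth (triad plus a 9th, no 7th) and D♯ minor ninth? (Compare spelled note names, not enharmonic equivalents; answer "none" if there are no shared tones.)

Gb added-ninth = G-flat, B-flat, D-flat, A-flat.
D♯ minor ninth = D-sharp, F-sharp, A-sharp, C-sharp, E-sharp.
Shared: none.

none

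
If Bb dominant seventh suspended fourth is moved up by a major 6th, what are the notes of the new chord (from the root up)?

A major 6th up from Bb is G, so the new chord is G dominant seventh suspended fourth.
- root: G
- perfect 4th: C
- perfect 5th: D
- minor 7th: F

G  C  D  F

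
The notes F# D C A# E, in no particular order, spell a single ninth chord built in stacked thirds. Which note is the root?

Stacking in thirds gives D – F# – A# – C – E, so D is the root — D dominant ninth sharp five.

D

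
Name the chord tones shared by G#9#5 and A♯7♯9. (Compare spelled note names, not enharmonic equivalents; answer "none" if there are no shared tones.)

G#  A#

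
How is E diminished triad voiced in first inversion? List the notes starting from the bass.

G, B-flat, E

E diminished triad = E–G–B-flat; first inversion → third (G) lowest.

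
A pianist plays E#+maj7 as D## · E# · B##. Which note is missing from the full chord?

The full E#+maj7 chord is E#, G##, B##, D##.
Comparing with the voicing, the major 3rd (3rd) — G## — is absent.

G##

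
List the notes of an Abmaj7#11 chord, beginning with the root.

Ab – C – Eb – G – D

Abmaj7#11 is a major seventh sharp eleven built on Ab.
Root: Ab
Major 3rd (3rd): C
Perfect 5th (5th): Eb
Major 7th (7th): G
Augmented 11th (11th): D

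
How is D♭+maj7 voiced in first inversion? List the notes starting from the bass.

F  A  C  Db

D♭+maj7 = Db–F–A–C; first inversion → third (F) lowest.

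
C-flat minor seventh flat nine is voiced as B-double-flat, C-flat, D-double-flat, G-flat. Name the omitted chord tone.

E-double-flat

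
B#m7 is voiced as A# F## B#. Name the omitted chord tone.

D#

The full B#m7 chord is B#, D#, F##, A#.
Comparing with the voicing, the minor 3rd (3rd) — D# — is absent.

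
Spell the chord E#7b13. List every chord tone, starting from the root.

E#7b13: dominant seventh flat thirteen on E♯.
- root: E♯
- major 3rd: G𝄪
- perfect 5th: B♯
- minor 7th: D♯
- minor 13th: C♯

E♯, G𝄪, B♯, D♯, C♯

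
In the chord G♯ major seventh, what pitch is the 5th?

D#

G♯ major seventh is built on G#; its 5th is a perfect 5th above the root.
A fifth above G uses the letter D, and the perfect 5th above G# is D#.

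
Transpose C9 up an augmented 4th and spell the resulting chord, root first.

F#  A#  C#  E  G#

An augmented 4th up from C is F#, so the new chord is F# dominant ninth.
- root: F#
- major 3rd: A#
- perfect 5th: C#
- minor 7th: E
- major 9th: G#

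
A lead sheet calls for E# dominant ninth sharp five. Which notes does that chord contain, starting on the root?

E# – G## – B## – D# – F##

E# dominant ninth sharp five is a dominant ninth sharp five built on E#.
root → E#
3rd (major 3rd) → G##
5th (augmented 5th) → B##
7th (minor 7th) → D#
9th (major 9th) → F##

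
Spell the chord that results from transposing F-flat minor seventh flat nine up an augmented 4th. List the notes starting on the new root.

B♭ – D♭ – F – A♭ – C♭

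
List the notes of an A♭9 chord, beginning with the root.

Root Ab, quality dominant ninth:
Ab — root
C — major 3rd
Eb — perfect 5th
Gb — minor 7th
Bb — major 9th

Ab, C, Eb, Gb, Bb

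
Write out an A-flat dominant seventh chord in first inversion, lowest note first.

C, E-flat, G-flat, A-flat

A-flat dominant seventh = A-flat–C–E-flat–G-flat; first inversion → third (C) lowest.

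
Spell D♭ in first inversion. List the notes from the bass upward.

D♭ = Db–F–Ab; first inversion → third (F) lowest.

F  Ab  Db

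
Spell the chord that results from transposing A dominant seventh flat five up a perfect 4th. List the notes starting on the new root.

D F# Ab C

A perfect 4th up from A is D, so the new chord is D dominant seventh flat five.
- root: D
- major 3rd: F#
- diminished 5th: Ab
- minor 7th: C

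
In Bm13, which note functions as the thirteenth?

G♯

Root of Bm13 = B. The 13th is a major 13th: B up a major 13th → G♯.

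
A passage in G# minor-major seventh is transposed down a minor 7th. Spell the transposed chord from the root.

G-sharp down a minor 7th → A-sharp. New chord: A-sharp minor-major seventh.
A-sharp — root
C-sharp — minor 3rd
E-sharp — perfect 5th
G-double-sharp — major 7th

A-sharp – C-sharp – E-sharp – G-double-sharp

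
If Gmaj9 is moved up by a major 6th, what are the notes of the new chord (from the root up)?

Transposed root: G → E (major 6th up). So we spell E major ninth:
root → E
3rd (major 3rd) → G#
5th (perfect 5th) → B
7th (major 7th) → D#
9th (major 9th) → F#

E – G# – B – D# – F#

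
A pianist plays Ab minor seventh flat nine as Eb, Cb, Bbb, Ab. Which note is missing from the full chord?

The full Ab minor seventh flat nine chord is Ab, Cb, Eb, Gb, Bbb.
Comparing with the voicing, the minor 7th (7th) — Gb — is absent.

Gb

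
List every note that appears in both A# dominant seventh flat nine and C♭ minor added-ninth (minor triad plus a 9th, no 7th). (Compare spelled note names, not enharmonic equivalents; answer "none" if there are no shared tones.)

none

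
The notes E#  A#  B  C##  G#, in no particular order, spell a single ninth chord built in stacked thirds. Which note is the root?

A#

Stacking in thirds gives A# – C## – E# – G# – B, so A# is the root — A# dominant seventh flat nine.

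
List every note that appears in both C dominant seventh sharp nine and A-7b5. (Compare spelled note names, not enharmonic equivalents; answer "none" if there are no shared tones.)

C dominant seventh sharp nine: C E G Bb D#
A-7b5: A C Eb G
Common to both → C, G.

C – G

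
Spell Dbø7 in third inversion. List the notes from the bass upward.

In root position, Dbø7 is Db–Fb–Abb–Cb.
Third inversion puts the seventh (Cb) in the bass.

Cb  Db  Fb  Abb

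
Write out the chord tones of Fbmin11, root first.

Root Fb, quality minor eleventh:
Root: Fb
Minor 3rd (3rd): Abb
Perfect 5th (5th): Cb
Minor 7th (7th): Ebb
Major 9th (9th): Gb
Perfect 11th (11th): Bbb

Fb – Abb – Cb – Ebb – Gb – Bbb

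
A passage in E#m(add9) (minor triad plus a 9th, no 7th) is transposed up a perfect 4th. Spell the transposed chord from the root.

A♯ – C♯ – E♯ – B♯

E♯ up a perfect 4th → A♯. New chord: A♯ minor added-ninth.
Root: A♯
Minor 3rd (3rd): C♯
Perfect 5th (5th): E♯
Major 9th (9th): B♯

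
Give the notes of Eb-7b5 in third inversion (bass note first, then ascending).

Eb-7b5 = Eb–Gb–Bbb–Db; third inversion → seventh (Db) lowest.

Db Eb Gb Bbb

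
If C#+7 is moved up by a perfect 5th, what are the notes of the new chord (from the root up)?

G#  B#  D##  F#

Transposed root: C# → G# (perfect 5th up). So we spell G# augmented seventh:
Root: G#
Major 3rd (3rd): B#
Augmented 5th (5th): D##
Minor 7th (7th): F#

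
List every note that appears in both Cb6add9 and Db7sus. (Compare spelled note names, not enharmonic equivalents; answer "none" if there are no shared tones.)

Cb6add9 = Cb, Eb, Gb, Ab, Db.
Db7sus = Db, Gb, Ab, Cb.
Shared: Cb, Gb, Ab, Db.

Cb – Gb – Ab – Db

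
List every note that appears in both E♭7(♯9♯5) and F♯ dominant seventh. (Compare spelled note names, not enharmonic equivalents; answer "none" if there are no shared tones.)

F#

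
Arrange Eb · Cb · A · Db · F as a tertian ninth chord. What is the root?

Arranged so that each adjacent pair is a third by letter name: Db – F – A – Cb – Eb.
The bottom of that stack, Db, is the root (this is Db dominant ninth sharp five).

Db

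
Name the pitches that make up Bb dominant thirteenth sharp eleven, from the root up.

Root B-flat, quality dominant thirteenth sharp eleven:
- root: B-flat
- major 3rd: D
- perfect 5th: F
- minor 7th: A-flat
- major 9th: C
- augmented 11th: E
- major 13th: G

B-flat – D – F – A-flat – C – E – G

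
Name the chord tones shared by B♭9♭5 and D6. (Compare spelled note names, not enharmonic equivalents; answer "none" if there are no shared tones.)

D

B♭9♭5 = Bb, D, Fb, Ab, C.
D6 = D, F#, A, B.
Shared: D.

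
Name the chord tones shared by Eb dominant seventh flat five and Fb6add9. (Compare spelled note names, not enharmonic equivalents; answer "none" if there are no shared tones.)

Eb dominant seventh flat five = Eb, G, Bbb, Db.
Fb6add9 = Fb, Ab, Cb, Db, Gb.
Shared: Db.

Db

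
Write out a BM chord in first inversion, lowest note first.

D# F# B

In root position, BM is B–D#–F#.
First inversion puts the third (D#) in the bass.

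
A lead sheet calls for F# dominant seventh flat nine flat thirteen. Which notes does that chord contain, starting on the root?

F# dominant seventh flat nine flat thirteen: dominant seventh flat nine flat thirteen on F-sharp.
F-sharp — root
A-sharp — major 3rd
C-sharp — perfect 5th
E — minor 7th
G — minor 9th
D — minor 13th

F-sharp A-sharp C-sharp E G D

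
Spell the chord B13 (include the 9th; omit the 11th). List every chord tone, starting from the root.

B  D♯  F♯  A  C♯  G♯

Root B, quality dominant thirteenth:
root → B
3rd (major 3rd) → D♯
5th (perfect 5th) → F♯
7th (minor 7th) → A
9th (major 9th) → C♯
13th (major 13th) → G♯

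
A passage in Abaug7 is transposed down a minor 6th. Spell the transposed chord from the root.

C, E, G#, Bb

Transposed root: Ab → C (minor 6th down). So we spell C augmented seventh:
root → C
3rd (major 3rd) → E
5th (augmented 5th) → G#
7th (minor 7th) → Bb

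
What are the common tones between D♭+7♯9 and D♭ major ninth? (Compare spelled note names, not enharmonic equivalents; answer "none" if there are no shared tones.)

D♭+7♯9: Db F A Cb E
D♭ major ninth: Db F Ab C Eb
Common to both → Db, F.

Db – F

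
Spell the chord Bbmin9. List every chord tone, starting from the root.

Bbmin9 is a minor ninth built on Bb.
- root: Bb
- minor 3rd: Db
- perfect 5th: F
- minor 7th: Ab
- major 9th: C

Bb Db F Ab C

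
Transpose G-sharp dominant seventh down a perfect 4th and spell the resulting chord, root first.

D-sharp  F-double-sharp  A-sharp  C-sharp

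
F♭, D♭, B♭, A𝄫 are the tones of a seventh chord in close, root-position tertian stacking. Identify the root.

Arranged so that each adjacent pair is a third by letter name: B♭ – D♭ – F♭ – A𝄫.
The bottom of that stack, B♭, is the root (this is B♭ diminished seventh).

B♭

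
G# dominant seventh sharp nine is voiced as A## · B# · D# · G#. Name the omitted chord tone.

F#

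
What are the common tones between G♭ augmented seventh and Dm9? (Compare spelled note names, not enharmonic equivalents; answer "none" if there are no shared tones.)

D

G♭ augmented seventh: Gb Bb D Fb
Dm9: D F A C E
Common to both → D.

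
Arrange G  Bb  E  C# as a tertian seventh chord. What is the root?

Arranged so that each adjacent pair is a third by letter name: C# – E – G – Bb.
The bottom of that stack, C#, is the root (this is C# diminished seventh).

C#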